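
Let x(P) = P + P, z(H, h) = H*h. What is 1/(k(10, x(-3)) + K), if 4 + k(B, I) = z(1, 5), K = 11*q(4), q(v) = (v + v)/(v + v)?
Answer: 1/12 ≈ 0.083333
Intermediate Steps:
q(v) = 1 (q(v) = (2*v)/((2*v)) = (2*v)*(1/(2*v)) = 1)
x(P) = 2*P
K = 11 (K = 11*1 = 11)
k(B, I) = 1 (k(B, I) = -4 + 1*5 = -4 + 5 = 1)
1/(k(10, x(-3)) + K) = 1/(1 + 11) = 1/12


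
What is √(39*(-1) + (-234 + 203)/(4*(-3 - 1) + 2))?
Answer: I*√7210/14 ≈ 6.0651*I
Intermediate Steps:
√(39*(-1) + (-234 + 203)/(4*(-3 - 1) + 2)) = √(-39 - 31/(4*(-4) + 2)) = √(-39 - 31/(-16 + 2)) = √(-39 - 31/(-14)) = √(-39 - 31*(-1/14)) = √(-39 + 31/14) = √(-515/14) = I*√7210/14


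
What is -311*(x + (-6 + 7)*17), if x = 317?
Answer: -103874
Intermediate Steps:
-311*(x + (-6 + 7)*17) = -311*(317 + (-6 + 7)*17) = -311*(317 + 1*17) = -311*(317 + 17) = -311*334 = -103874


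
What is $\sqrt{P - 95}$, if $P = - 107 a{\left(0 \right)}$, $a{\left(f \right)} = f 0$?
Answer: $i \sqrt{95} \approx 9.7468 i$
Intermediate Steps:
$a{\left(f \right)} = 0$
$P = 0$ ($P = \left(-107\right) 0 = 0$)
$\sqrt{P - 95} = \sqrt{0 - 95} = \sqrt{-95} = i \sqrt{95}$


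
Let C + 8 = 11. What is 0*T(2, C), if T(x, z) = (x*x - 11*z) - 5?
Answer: 0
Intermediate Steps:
C = 3 (C = -8 + 11 = 3)
T(x, z) = -5 + x**2 - 11*z (T(x, z) = (x**2 - 11*z) - 5 = -5 + x**2 - 11*z)
0*T(2, C) = 0*(-5 + 2**2 - 11*3) = 0*(-5 + 4 - 33) = 0*(-34) = 0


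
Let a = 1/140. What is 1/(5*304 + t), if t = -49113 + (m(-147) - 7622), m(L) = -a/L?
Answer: -20580/1136324699 ≈ -1.8111e-5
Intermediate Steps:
a = 1/140 ≈ 0.0071429
m(L) = -1/(140*L)
t = -1167606299/20580 (t = -49113 + (-1/140/(-147) - 7622) = -49113 + (-1/140*(-1/147) - 7622) = -49113 + (1/20580 - 7622) = -49113 - 156860759/20580 = -1167606299/20580 ≈ -56735.)
1/(5*304 + t) = 1/(5*304 - 1167606299/20580) = 1/(1520 - 1167606299/20580) = 1/(-1136324699/20580) = -20580/1136324699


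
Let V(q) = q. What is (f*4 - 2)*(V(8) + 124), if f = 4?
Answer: 1848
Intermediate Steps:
(f*4 - 2)*(V(8) + 124) = (4*4 - 2)*(8 + 124) = (16 - 2)*132 = 14*132 = 1848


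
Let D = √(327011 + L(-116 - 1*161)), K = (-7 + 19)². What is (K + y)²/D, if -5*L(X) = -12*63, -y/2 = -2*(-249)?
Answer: 725904*√8179055/1635811 ≈ 1269.1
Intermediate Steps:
y = -996 (y = -(-4)*(-249) = -2*498 = -996)
K = 144 (K = 12² = 144)
L(X) = 756/5 (L(X) = -(-12)*63/5 = -⅕*(-756) = 756/5)
D = √8179055/5 (D = √(327011 + 756/5) = √(1635811/5) = √8179055/5 ≈ 571.98)
(K + y)²/D = (144 - 996)²/((√8179055/5)) = (-852)²*(√8179055/1635811) = 725904*(√8179055/1635811) = 725904*√8179055/1635811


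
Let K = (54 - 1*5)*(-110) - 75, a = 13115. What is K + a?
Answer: 7650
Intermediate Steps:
K = -5465 (K = (54 - 5)*(-110) - 75 = 49*(-110) - 75 = -5390 - 75 = -5465)
K + a = -5465 + 13115 = 7650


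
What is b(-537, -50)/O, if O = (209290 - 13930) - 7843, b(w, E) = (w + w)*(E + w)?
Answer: 630438/187517 ≈ 3.3620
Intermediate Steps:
b(w, E) = 2*w*(E + w) (b(w, E) = (2*w)*(E + w) = 2*w*(E + w))
O = 187517 (O = 195360 - 7843 = 187517)
b(-537, -50)/O = (2*(-537)*(-50 - 537))/187517 = (2*(-537)*(-587))*(1/187517) = 630438*(1/187517) = 630438/187517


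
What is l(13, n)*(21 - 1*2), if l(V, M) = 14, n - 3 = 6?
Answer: 266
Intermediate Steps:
n = 9 (n = 3 + 6 = 9)
l(13, n)*(21 - 1*2) = 14*(21 - 1*2) = 14*(21 - 2) = 14*19 = 266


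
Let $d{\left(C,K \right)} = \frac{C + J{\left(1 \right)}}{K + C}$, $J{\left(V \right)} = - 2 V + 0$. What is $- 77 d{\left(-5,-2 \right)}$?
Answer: $-77$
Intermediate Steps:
$J{\left(V \right)} = - 2 V$
$d{\left(C,K \right)} = \frac{-2 + C}{C + K}$ ($d{\left(C,K \right)} = \frac{C - 2}{K + C} = \frac{C - 2}{C + K} = \frac{-2 + C}{C + K}$)
$- 77 d{\left(-5,-2 \right)} = - 77 \frac{-2 - 5}{-5 - 2} = - 77 \frac{1}{-7} \left(-7\right) = - 77 \left(\left(- \frac{1}{7}\right) \left(-7\right)\right) = \left(-77\right) 1 = -77$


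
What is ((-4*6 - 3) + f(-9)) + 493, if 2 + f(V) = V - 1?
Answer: 454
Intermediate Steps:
f(V) = -3 + V (f(V) = -2 + (V - 1) = -2 + (-1 + V) = -3 + V)
((-4*6 - 3) + f(-9)) + 493 = ((-4*6 - 3) + (-3 - 9)) + 493 = ((-24 - 3) - 12) + 493 = (-27 - 12) + 493 = -39 + 493 = 454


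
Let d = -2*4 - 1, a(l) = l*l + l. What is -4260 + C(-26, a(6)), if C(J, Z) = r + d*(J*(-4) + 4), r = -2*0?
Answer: -5232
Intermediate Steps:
r = 0
a(l) = l + l² (a(l) = l² + l = l + l²)
d = -9 (d = -8 - 1 = -9)
C(J, Z) = -36 + 36*J (C(J, Z) = 0 - 9*(J*(-4) + 4) = 0 - 9*(-4*J + 4) = 0 - 9*(4 - 4*J) = 0 + (-36 + 36*J) = -36 + 36*J)
-4260 + C(-26, a(6)) = -4260 + (-36 + 36*(-26)) = -4260 + (-36 - 936) = -4260 - 972 = -5232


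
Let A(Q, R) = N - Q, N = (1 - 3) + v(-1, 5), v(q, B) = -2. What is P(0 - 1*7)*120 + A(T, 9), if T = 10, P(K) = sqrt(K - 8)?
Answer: -14 + 120*I*sqrt(15) ≈ -14.0 + 464.76*I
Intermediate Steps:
P(K) = sqrt(-8 + K)
N = -4 (N = (1 - 3) - 2 = -2 - 2 = -4)
A(Q, R) = -4 - Q
P(0 - 1*7)*120 + A(T, 9) = sqrt(-8 + (0 - 1*7))*120 + (-4 - 1*10) = sqrt(-8 + (0 - 7))*120 + (-4 - 10) = sqrt(-8 - 7)*120 - 14 = sqrt(-15)*120 - 14 = (I*sqrt(15))*120 - 14 = 120*I*sqrt(15) - 14 = -14 + 120*I*sqrt(15)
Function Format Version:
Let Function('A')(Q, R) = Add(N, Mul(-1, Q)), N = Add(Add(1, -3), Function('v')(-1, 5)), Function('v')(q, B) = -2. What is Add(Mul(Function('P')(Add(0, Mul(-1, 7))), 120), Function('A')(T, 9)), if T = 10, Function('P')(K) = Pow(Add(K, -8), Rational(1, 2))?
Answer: Add(-14, Mul(120, I, Pow(15, Rational(1, 2)))) ≈ Add(-14.000, Mul(464.76, I))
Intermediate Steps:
Function('P')(K) = Pow(Add(-8, K), Rational(1, 2))
N = -4 (N = Add(Add(1, -3), -2) = Add(-2, -2) = -4)
Function('A')(Q, R) = Add(-4, Mul(-1, Q))
Add(Mul(Function('P')(Add(0, Mul(-1, 7))), 120), Function('A')(T, 9)) = Add(Mul(Pow(Add(-8, Add(0, Mul(-1, 7))), Rational(1, 2)), 120), Add(-4, Mul(-1, 10))) = Add(Mul(Pow(Add(-8, Add(0, -7)), Rational(1, 2)), 120), Add(-4, -10)) = Add(Mul(Pow(Add(-8, -7), Rational(1, 2)), 120), -14) = Add(Mul(Pow(-15, Rational(1, 2)), 120), -14) = Add(Mul(Mul(I, Pow(15, Rational(1, 2))), 120), -14) = Add(Mul(120, I, Pow(15, Rational(1, 2))), -14) = Add(-14, Mul(120, I, Pow(15, Rational(1, 2))))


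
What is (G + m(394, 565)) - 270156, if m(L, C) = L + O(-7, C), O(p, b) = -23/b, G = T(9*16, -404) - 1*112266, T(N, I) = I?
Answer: -216074103/565 ≈ -3.8243e+5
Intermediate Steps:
G = -112670 (G = -404 - 1*112266 = -404 - 112266 = -112670)
m(L, C) = L - 23/C
(G + m(394, 565)) - 270156 = (-112670 + (394 - 23/565)) - 270156 = (-112670 + 222587/565) - 270156 = -63435963/565 - 270156 = -216074103/565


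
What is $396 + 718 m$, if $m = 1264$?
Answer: $907948$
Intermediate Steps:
$396 + 718 m = 396 + 718 \cdot 1264 = 396 + 907552 = 907948$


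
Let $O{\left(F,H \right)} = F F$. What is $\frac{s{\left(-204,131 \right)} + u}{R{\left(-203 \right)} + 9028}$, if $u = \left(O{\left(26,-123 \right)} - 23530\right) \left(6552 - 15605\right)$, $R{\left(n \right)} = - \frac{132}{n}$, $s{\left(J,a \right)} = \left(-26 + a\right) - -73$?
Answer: $\frac{2625011270}{114551} \approx 22916.0$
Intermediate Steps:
$s{\left(J,a \right)} = 47 + a$ ($s{\left(J,a \right)} = \left(-26 + a\right) + 73 = 47 + a$)
$O{\left(F,H \right)} = F^{2}$
$u = 206897262$ ($u = \left(26^{2} - 23530\right) \left(6552 - 15605\right) = \left(676 - 23530\right) \left(-9053\right) = \left(-22854\right) \left(-9053\right) = 206897262$)
$\frac{s{\left(-204,131 \right)} + u}{R{\left(-203 \right)} + 9028} = \frac{\left(47 + 131\right) + 206897262}{- \frac{132}{-203} + 9028} = \frac{178 + 206897262}{\left(-132\right) \left(- \frac{1}{203}\right) + 9028} = \frac{206897440}{\frac{132}{203} + 9028} = \frac{206897440}{\frac{1832816}{203}} = 206897440 \cdot \frac{203}{1832816} = \frac{2625011270}{114551}$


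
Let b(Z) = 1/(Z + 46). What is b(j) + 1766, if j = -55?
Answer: 15893/9 ≈ 1765.9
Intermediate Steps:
b(Z) = 1/(46 + Z)
b(j) + 1766 = 1/(46 - 55) + 1766 = 1/(-9) + 1766 = -1/9 + 1766 = 15893/9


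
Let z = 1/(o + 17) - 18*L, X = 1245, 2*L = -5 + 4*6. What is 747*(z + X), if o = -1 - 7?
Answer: 802361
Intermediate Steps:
L = 19/2 (L = (-5 + 4*6)/2 = (-5 + 24)/2 = (1/2)*19 = 19/2 ≈ 9.5000)
o = -8
z = -1538/9 (z = 1/(-8 + 17) - 18*19/2 = 1/9 - 171 = -1538/9 ≈ -170.89)
747*(z + X) = 747*(-1538/9 + 1245) = 747*(9667/9) = 802361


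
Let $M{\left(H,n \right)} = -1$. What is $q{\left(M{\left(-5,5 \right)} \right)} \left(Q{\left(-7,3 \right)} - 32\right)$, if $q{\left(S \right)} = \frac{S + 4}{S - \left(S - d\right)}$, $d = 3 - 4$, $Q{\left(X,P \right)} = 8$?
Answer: $72$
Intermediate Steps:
$d = -1$
$q{\left(S \right)} = -4 - S$ ($q{\left(S \right)} = \frac{S + 4}{S - \left(1 + S\right)} = \frac{4 + S}{-1} = \left(4 + S\right) \left(-1\right) = -4 - S$)
$q{\left(M{\left(-5,5 \right)} \right)} \left(Q{\left(-7,3 \right)} - 32\right) = \left(-4 - -1\right) \left(8 - 32\right) = \left(-4 + 1\right) \left(-24\right) = \left(-3\right) \left(-24\right) = 72$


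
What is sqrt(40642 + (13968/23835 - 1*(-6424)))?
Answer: sqrt(2970985286570)/7945 ≈ 216.95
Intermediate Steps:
sqrt(40642 + (13968/23835 - 1*(-6424))) = sqrt(40642 + (13968*(1/23835) + 6424)) = sqrt(40642 + (4656/7945 + 6424)) = sqrt(40642 + 51043336/7945) = sqrt(373944026/7945) = sqrt(2970985286570)/7945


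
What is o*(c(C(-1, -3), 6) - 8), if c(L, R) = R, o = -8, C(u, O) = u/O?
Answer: 16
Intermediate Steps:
o*(c(C(-1, -3), 6) - 8) = -8*(6 - 8) = -8*(-2) = 16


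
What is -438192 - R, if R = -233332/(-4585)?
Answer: -2009343652/4585 ≈ -4.3824e+5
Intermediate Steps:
R = 233332/4585 (R = -233332*(-1/4585) = 233332/4585 ≈ 50.890)
-438192 - R = -438192 - 1*233332/4585 = -438192 - 233332/4585 = -2009343652/4585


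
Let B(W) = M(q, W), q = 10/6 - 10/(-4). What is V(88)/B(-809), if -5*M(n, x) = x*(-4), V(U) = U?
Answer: -110/809 ≈ -0.13597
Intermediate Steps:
q = 25/6 (q = 10*(1/6) - 10*(-1/4) = 5/3 + 5/2 = 25/6 ≈ 4.1667)
M(n, x) = 4*x/5 (M(n, x) = -x*(-4)/5 = -(-4)*x/5 = 4*x/5)
B(W) = 4*W/5
V(88)/B(-809) = 88/(((4/5)*(-809))) = 88/(-3236/5) = 88*(-5/3236) = -110/809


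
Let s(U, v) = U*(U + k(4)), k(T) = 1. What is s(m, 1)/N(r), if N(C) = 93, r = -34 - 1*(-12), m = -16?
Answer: 80/31 ≈ 2.5806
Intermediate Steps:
s(U, v) = U*(1 + U) (s(U, v) = U*(U + 1) = U*(1 + U))
r = -22 (r = -34 + 12 = -22)
s(m, 1)/N(r) = -16*(1 - 16)/93 = -16*(-15)*(1/93) = 240*(1/93) = 80/31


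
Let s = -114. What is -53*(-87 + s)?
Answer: 10653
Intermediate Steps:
-53*(-87 + s) = -53*(-87 - 114) = -53*(-201) = 10653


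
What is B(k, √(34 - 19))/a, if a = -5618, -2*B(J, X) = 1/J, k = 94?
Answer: 1/1056184 ≈ 9.4680e-7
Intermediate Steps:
B(J, X) = -1/(2*J)
B(k, √(34 - 19))/a = -½/94/(-5618) = -½*1/94*(-1/5618) = -1/188*(-1/5618) = 1/1056184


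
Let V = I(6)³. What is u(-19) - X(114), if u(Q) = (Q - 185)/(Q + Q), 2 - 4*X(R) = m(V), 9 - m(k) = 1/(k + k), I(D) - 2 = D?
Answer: 553965/77824 ≈ 7.1182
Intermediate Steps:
I(D) = 2 + D
V = 512 (V = (2 + 6)³ = 8³ = 512)
m(k) = 9 - 1/(2*k) (m(k) = 9 - 1/(k + k) = 9 - 1/(2*k))
X(R) = -7167/4096 (X(R) = ½ - (9 - ½/512)/4 = ½ - (9 - ½*1/512)/4 = ½ - (9 - 1/1024)/4 = ½ - ¼*9215/1024 = ½ - 9215/4096 = -7167/4096)
u(Q) = (-185 + Q)/(2*Q) (u(Q) = (-185 + Q)/((2*Q)) = (-185 + Q)*(1/(2*Q)) = (-185 + Q)/(2*Q))
u(-19) - X(114) = (½)*(-185 - 19)/(-19) - 1*(-7167/4096) = (½)*(-1/19)*(-204) + 7167/4096 = 102/19 + 7167/4096 = 553965/77824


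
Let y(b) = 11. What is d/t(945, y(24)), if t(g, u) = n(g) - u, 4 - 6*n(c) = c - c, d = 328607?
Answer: -985821/31 ≈ -31801.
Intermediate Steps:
n(c) = 2/3 (n(c) = 2/3 - (c - c)/6 = 2/3 - 1/6*0 = 2/3 + 0 = 2/3)
t(g, u) = 2/3 - u
d/t(945, y(24)) = 328607/(2/3 - 1*11) = 328607/(2/3 - 11) = 328607/(-31/3) = 328607*(-3/31) = -985821/31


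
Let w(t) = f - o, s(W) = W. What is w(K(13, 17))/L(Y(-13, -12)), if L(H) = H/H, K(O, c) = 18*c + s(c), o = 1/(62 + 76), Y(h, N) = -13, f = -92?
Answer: -12697/138 ≈ -92.007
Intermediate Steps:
o = 1/138 ≈ 0.0072464
K(O, c) = 19*c (K(O, c) = 18*c + c = 19*c)
L(H) = 1
w(t) = -12697/138 (w(t) = -92 - 1*1/138 = -92 - 1/138 = -12697/138)
w(K(13, 17))/L(Y(-13, -12)) = -12697/138/1 = -12697/138*1 = -12697/138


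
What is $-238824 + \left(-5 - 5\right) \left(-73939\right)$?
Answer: $500566$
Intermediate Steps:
$-238824 + \left(-5 - 5\right) \left(-73939\right) = -238824 - -739390 = -238824 + 739390 = 500566$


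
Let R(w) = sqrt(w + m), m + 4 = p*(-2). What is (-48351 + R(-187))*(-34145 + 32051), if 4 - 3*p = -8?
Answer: 101246994 - 2094*I*sqrt(199) ≈ 1.0125e+8 - 29540.0*I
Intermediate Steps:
p = 4 (p = 4/3 - 1/3*(-8) = 4/3 + 8/3 = 4)
m = -12 (m = -4 + 4*(-2) = -4 - 8 = -12)
R(w) = sqrt(-12 + w) (R(w) = sqrt(w - 12) = sqrt(-12 + w))
(-48351 + R(-187))*(-34145 + 32051) = (-48351 + sqrt(-12 - 187))*(-34145 + 32051) = (-48351 + sqrt(-199))*(-2094) = (-48351 + I*sqrt(199))*(-2094) = 101246994 - 2094*I*sqrt(199)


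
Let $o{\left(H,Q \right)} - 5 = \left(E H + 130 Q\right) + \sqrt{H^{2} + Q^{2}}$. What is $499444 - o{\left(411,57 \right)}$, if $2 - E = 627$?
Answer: $748904 - 3 \sqrt{19130} \approx 7.4849 \cdot 10^{5}$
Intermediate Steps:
$E = -625$ ($E = 2 - 627 = -625$)
$o{\left(H,Q \right)} = 5 + \sqrt{H^{2} + Q^{2}} - 625 H + 130 Q$ ($o{\left(H,Q \right)} = 5 - \left(- \sqrt{H^{2} + Q^{2}} - 130 Q + 625 H\right) = 5 + \left(\sqrt{H^{2} + Q^{2}} - 625 H + 130 Q\right) = 5 + \sqrt{H^{2} + Q^{2}} - 625 H + 130 Q$)
$499444 - o{\left(411,57 \right)} = 499444 - \left(5 + \sqrt{411^{2} + 57^{2}} - 256875 + 130 \cdot 57\right) = 499444 - \left(5 + \sqrt{168921 + 3249} - 256875 + 7410\right) = 499444 - \left(5 + \sqrt{172170} - 256875 + 7410\right) = 499444 - \left(5 + 3 \sqrt{19130} - 256875 + 7410\right) = 499444 - \left(-249460 + 3 \sqrt{19130}\right) = 499444 + \left(249460 - 3 \sqrt{19130}\right) = 748904 - 3 \sqrt{19130}$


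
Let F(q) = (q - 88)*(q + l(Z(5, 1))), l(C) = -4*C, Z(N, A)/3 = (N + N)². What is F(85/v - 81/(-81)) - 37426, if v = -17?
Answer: 73342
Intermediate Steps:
Z(N, A) = 12*N² (Z(N, A) = 3*(N + N)² = 3*(2*N)² = 3*(4*N²) = 12*N²)
F(q) = (-1200 + q)*(-88 + q) (F(q) = (q - 88)*(q - 48*5²) = (-88 + q)*(q - 48*25) = (-88 + q)*(q - 4*300) = (-88 + q)*(q - 1200) = (-88 + q)*(-1200 + q) = (-1200 + q)*(-88 + q))
F(85/v - 81/(-81)) - 37426 = (105600 + (85/(-17) - 81/(-81))² - 1288*(85/(-17) - 81/(-81))) - 37426 = (105600 + (85*(-1/17) - 81*(-1/81))² - 1288*(85*(-1/17) - 81*(-1/81))) - 37426 = (105600 + (-5 + 1)² - 1288*(-5 + 1)) - 37426 = (105600 + (-4)² - 1288*(-4)) - 37426 = (105600 + 16 + 5152) - 37426 = 110768 - 37426 = 73342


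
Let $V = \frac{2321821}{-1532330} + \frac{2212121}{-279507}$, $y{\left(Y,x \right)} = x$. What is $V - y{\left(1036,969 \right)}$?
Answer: $- \frac{419058420103567}{428296961310} \approx -978.43$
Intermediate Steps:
$V = - \frac{4038664594177}{428296961310}$ ($V = 2321821 \left(- \frac{1}{1532330}\right) + 2212121 \left(- \frac{1}{279507}\right) = - \frac{2321821}{1532330} - \frac{2212121}{279507} = - \frac{4038664594177}{428296961310} \approx -9.4296$)
$V - y{\left(1036,969 \right)} = - \frac{4038664594177}{428296961310} - 969 = - \frac{419058420103567}{428296961310}$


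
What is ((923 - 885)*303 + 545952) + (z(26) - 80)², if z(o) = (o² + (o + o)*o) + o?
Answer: 4454142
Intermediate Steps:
z(o) = o + 3*o² (z(o) = (o² + (2*o)*o) + o = (o² + 2*o²) + o = 3*o² + o = o + 3*o²)
((923 - 885)*303 + 545952) + (z(26) - 80)² = ((923 - 885)*303 + 545952) + (26*(1 + 3*26) - 80)² = (38*303 + 545952) + (26*(1 + 78) - 80)² = (11514 + 545952) + (26*79 - 80)² = 557466 + (2054 - 80)² = 557466 + 1974² = 557466 + 3896676 = 4454142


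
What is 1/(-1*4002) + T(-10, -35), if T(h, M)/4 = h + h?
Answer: -320161/4002 ≈ -80.000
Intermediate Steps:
T(h, M) = 8*h (T(h, M) = 4*(h + h) = 4*(2*h) = 8*h)
1/(-1*4002) + T(-10, -35) = 1/(-1*4002) + 8*(-10) = 1/(-4002) - 80 = -1/4002 - 80 = -320161/4002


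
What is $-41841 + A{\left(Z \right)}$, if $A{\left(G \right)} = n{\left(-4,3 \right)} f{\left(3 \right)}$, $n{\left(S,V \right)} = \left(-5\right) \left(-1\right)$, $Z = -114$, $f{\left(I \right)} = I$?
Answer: $-41826$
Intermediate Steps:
$n{\left(S,V \right)} = 5$
$A{\left(G \right)} = 15$ ($A{\left(G \right)} = 5 \cdot 3 = 15$)
$-41841 + A{\left(Z \right)} = -41841 + 15 = -41826$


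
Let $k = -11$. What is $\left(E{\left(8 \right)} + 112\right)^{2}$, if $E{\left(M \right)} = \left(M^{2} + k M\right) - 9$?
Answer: $6241$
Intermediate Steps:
$E{\left(M \right)} = -9 + M^{2} - 11 M$ ($E{\left(M \right)} = \left(M^{2} - 11 M\right) - 9 = -9 + M^{2} - 11 M$)
$\left(E{\left(8 \right)} + 112\right)^{2} = \left(\left(-9 + 8^{2} - 88\right) + 112\right)^{2} = \left(\left(-9 + 64 - 88\right) + 112\right)^{2} = \left(-33 + 112\right)^{2} = 79^{2} = 6241$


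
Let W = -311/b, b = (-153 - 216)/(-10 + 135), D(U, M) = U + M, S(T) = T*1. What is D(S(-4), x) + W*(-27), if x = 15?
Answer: -116174/41 ≈ -2833.5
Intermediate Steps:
S(T) = T
D(U, M) = M + U
b = -369/125 ≈ -2.9520
W = 38875/369 (W = -311/(-369/125) = -311*(-125/369) = 38875/369 ≈ 105.35)
D(S(-4), x) + W*(-27) = (15 - 4) + (38875/369)*(-27) = 11 - 116625/41 = -116174/41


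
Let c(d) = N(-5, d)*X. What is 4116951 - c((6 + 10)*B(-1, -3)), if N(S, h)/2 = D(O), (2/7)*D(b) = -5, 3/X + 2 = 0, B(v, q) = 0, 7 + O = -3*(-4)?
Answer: 8233797/2 ≈ 4.1169e+6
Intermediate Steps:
O = 5 (O = -7 - 3*(-4) = -7 + 12 = 5)
X = -3/2 (X = 3/(-2 + 0) = 3/(-2) = 3*(-1/2) = -3/2 ≈ -1.5000)
D(b) = -35/2 (D(b) = (7/2)*(-5) = -35/2)
N(S, h) = -35 (N(S, h) = 2*(-35/2) = -35)
c(d) = 105/2 (c(d) = -35*(-3/2) = 105/2)
4116951 - c((6 + 10)*B(-1, -3)) = 4116951 - 1*105/2 = 4116951 - 105/2 = 8233797/2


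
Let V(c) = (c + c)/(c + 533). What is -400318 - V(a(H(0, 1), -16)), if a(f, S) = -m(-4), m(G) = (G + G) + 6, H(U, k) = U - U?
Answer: -214170134/535 ≈ -4.0032e+5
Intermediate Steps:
H(U, k) = 0
m(G) = 6 + 2*G (m(G) = 2*G + 6 = 6 + 2*G)
a(f, S) = 2 (a(f, S) = -(6 + 2*(-4)) = -(6 - 8) = -1*(-2) = 2)
V(c) = 2*c/(533 + c) (V(c) = (2*c)/(533 + c) = 2*c/(533 + c))
-400318 - V(a(H(0, 1), -16)) = -400318 - 2*2/(533 + 2) = -400318 - 2*2/535 = -400318 - 1*4/535 = -400318 - 4/535 = -214170134/535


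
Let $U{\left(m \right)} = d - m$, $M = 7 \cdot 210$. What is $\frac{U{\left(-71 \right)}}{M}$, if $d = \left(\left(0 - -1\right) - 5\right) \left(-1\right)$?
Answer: $\frac{5}{98} \approx 0.05102$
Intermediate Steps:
$M = 1470$
$d = 4$ ($d = \left(\left(0 + 1\right) - 5\right) \left(-1\right) = \left(1 - 5\right) \left(-1\right) = \left(-4\right) \left(-1\right) = 4$)
$U{\left(m \right)} = 4 - m$
$\frac{U{\left(-71 \right)}}{M} = \frac{4 - -71}{1470} = \left(4 + 71\right) \frac{1}{1470} = 75 \cdot \frac{1}{1470} = \frac{5}{98}$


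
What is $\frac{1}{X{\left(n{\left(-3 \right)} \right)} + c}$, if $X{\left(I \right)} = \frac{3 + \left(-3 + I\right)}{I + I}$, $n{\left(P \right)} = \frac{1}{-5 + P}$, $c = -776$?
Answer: $- \frac{2}{1551} \approx -0.0012895$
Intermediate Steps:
$X{\left(I \right)} = \frac{1}{2}$ ($X{\left(I \right)} = \frac{I}{2 I} = I \frac{1}{2 I} = \frac{1}{2}$)
$\frac{1}{X{\left(n{\left(-3 \right)} \right)} + c} = \frac{1}{\frac{1}{2} - 776} = \frac{1}{- \frac{1551}{2}} = - \frac{2}{1551}$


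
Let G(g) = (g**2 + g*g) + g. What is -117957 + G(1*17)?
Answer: -117362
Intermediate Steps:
G(g) = g + 2*g**2 (G(g) = (g**2 + g**2) + g = 2*g**2 + g = g + 2*g**2)
-117957 + G(1*17) = -117957 + (1*17)*(1 + 2*(1*17)) = -117957 + 17*(1 + 2*17) = -117957 + 17*(1 + 34) = -117957 + 17*35 = -117957 + 595 = -117362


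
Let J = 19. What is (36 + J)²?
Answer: 3025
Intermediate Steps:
(36 + J)² = (36 + 19)² = 55² = 3025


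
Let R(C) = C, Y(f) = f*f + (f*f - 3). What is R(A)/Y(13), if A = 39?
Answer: 39/335 ≈ 0.11642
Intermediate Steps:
Y(f) = -3 + 2*f**2 (Y(f) = f**2 + (f**2 - 3) = f**2 + (-3 + f**2) = -3 + 2*f**2)
R(A)/Y(13) = 39/(-3 + 2*13**2) = 39/(-3 + 2*169) = 39/(-3 + 338) = 39/335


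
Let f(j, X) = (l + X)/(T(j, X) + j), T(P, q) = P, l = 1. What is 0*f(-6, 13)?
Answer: 0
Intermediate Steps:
f(j, X) = (1 + X)/(2*j) (f(j, X) = (1 + X)/(j + j) = (1 + X)/((2*j)) = (1 + X)*(1/(2*j)) = (1 + X)/(2*j))
0*f(-6, 13) = 0*((½)*(1 + 13)/(-6)) = 0*((½)*(-⅙)*14) = 0*(-7/6) = 0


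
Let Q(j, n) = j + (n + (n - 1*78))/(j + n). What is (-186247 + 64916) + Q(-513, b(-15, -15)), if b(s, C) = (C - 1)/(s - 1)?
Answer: -15596013/128 ≈ -1.2184e+5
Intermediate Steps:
b(s, C) = (-1 + C)/(-1 + s)
Q(j, n) = j + (-78 + 2*n)/(j + n) (Q(j, n) = j + (n + (n - 78))/(j + n) = j + (n + (-78 + n))/(j + n) = j + (-78 + 2*n)/(j + n))
(-186247 + 64916) + Q(-513, b(-15, -15)) = (-186247 + 64916) + (-78 + (-513)² + 2*((-1 - 15)/(-1 - 15)) - 513*(-1 - 15)/(-1 - 15))/(-513 + (-1 - 15)/(-1 - 15)) = -121331 + (-78 + 263169 + 2*(-16/(-16)) - 513*(-16)/(-16))/(-513 - 16/(-16)) = -121331 + (-78 + 263169 + 2*(-1/16*(-16)) - (-513)*(-16)/16)/(-513 - 1/16*(-16)) = -121331 + (-78 + 263169 + 2*1 - 513*1)/(-513 + 1) = -121331 + (-78 + 263169 + 2 - 513)/(-512) = -121331 - 1/512*262580 = -121331 - 65645/128 = -15596013/128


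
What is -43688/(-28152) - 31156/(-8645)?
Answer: 156848309/30421755 ≈ 5.1558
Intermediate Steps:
-43688/(-28152) - 31156/(-8645) = -43688*(-1/28152) - 31156*(-1/8645) = 5461/3519 + 31156/8645 = 156848309/30421755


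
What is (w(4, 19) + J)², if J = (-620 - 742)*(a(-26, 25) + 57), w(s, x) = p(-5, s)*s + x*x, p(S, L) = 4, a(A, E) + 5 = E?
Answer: 10919623009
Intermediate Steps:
a(A, E) = -5 + E
w(s, x) = x² + 4*s (w(s, x) = 4*s + x*x = 4*s + x² = x² + 4*s)
J = -104874 (J = (-620 - 742)*((-5 + 25) + 57) = -1362*(20 + 57) = -1362*77 = -104874)
(w(4, 19) + J)² = ((19² + 4*4) - 104874)² = ((361 + 16) - 104874)² = (377 - 104874)² = (-104497)² = 10919623009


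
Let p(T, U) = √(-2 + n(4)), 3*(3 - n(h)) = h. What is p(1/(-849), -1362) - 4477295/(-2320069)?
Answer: 4477295/2320069 + I*√3/3 ≈ 1.9298 + 0.57735*I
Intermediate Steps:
n(h) = 3 - h/3
p(T, U) = I*√3/3 (p(T, U) = √(-2 + (3 - ⅓*4)) = √(-2 + (3 - 4/3)) = √(-2 + 5/3) = √(-⅓) = I*√3/3)
p(1/(-849), -1362) - 4477295/(-2320069) = I*√3/3 - 4477295/(-2320069) = I*√3/3 - 4477295*(-1)/2320069 = I*√3/3 - 1*(-4477295/2320069) = I*√3/3 + 4477295/2320069 = 4477295/2320069 + I*√3/3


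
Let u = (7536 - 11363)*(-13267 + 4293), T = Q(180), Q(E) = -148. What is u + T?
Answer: 34343350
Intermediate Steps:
T = -148
u = 34343498 (u = -3827*(-8974) = 34343498)
u + T = 34343498 - 148 = 34343350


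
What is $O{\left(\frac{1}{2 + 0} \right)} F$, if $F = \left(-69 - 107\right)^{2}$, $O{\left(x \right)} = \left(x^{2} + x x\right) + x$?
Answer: $30976$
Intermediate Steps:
$O{\left(x \right)} = x + 2 x^{2}$ ($O{\left(x \right)} = \left(x^{2} + x^{2}\right) + x = 2 x^{2} + x = x + 2 x^{2}$)
$F = 30976$ ($F = \left(-176\right)^{2} = 30976$)
$O{\left(\frac{1}{2 + 0} \right)} F = \frac{1 + \frac{2}{2 + 0}}{2 + 0} \cdot 30976 = \frac{1 + \frac{2}{2}}{2} \cdot 30976 = \frac{1 + 2 \cdot \frac{1}{2}}{2} \cdot 30976 = \frac{1 + 1}{2} \cdot 30976 = \frac{1}{2} \cdot 2 \cdot 30976 = 1 \cdot 30976 = 30976$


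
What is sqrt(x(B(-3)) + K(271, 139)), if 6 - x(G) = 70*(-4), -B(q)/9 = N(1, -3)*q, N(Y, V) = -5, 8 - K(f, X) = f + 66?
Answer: I*sqrt(43) ≈ 6.5574*I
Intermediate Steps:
K(f, X) = -58 - f (K(f, X) = 8 - (f + 66) = 8 - (66 + f) = 8 + (-66 - f) = -58 - f)
B(q) = 45*q (B(q) = -(-45)*q = 45*q)
x(G) = 286 (x(G) = 6 - 70*(-4) = 6 - 1*(-280) = 6 + 280 = 286)
sqrt(x(B(-3)) + K(271, 139)) = sqrt(286 + (-58 - 1*271)) = sqrt(286 + (-58 - 271)) = sqrt(286 - 329) = sqrt(-43) = I*sqrt(43)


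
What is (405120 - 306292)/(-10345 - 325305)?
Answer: -49414/167825 ≈ -0.29444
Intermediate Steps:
(405120 - 306292)/(-10345 - 325305) = 98828/(-335650) = 98828*(-1/335650) = -49414/167825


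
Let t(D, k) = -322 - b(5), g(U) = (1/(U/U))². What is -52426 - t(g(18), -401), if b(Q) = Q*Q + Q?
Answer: -52074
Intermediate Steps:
b(Q) = Q + Q² (b(Q) = Q² + Q = Q + Q²)
g(U) = 1 (g(U) = (1/1)² = 1² = 1)
t(D, k) = -352 (t(D, k) = -322 - 5*(1 + 5) = -322 - 5*6 = -322 - 1*30 = -322 - 30 = -352)
-52426 - t(g(18), -401) = -52426 - 1*(-352) = -52426 + 352 = -52074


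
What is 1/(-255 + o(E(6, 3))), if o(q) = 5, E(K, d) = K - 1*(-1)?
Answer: -1/250 ≈ -0.0040000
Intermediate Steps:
E(K, d) = 1 + K (E(K, d) = K + 1 = 1 + K)
1/(-255 + o(E(6, 3))) = 1/(-255 + 5) = 1/(-250) = -1/250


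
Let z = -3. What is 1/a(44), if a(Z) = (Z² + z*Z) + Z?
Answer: 1/1848 ≈ 0.00054113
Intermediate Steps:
a(Z) = Z² - 2*Z (a(Z) = (Z² - 3*Z) + Z = Z² - 2*Z)
1/a(44) = 1/(44*(-2 + 44)) = 1/(44*42) = 1/1848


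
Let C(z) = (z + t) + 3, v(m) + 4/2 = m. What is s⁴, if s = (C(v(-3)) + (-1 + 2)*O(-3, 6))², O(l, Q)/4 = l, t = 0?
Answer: 1475789056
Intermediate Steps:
O(l, Q) = 4*l
v(m) = -2 + m
C(z) = 3 + z (C(z) = (z + 0) + 3 = z + 3 = 3 + z)
s = 196 (s = ((3 + (-2 - 3)) + (-1 + 2)*(4*(-3)))² = ((3 - 5) + 1*(-12))² = (-2 - 12)² = (-14)² = 196)
s⁴ = 196⁴ = 1475789056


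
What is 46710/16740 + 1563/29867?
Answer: 5263897/1851754 ≈ 2.8427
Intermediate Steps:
46710/16740 + 1563/29867 = 46710*(1/16740) + 1563*(1/29867) = 173/62 + 1563/29867 = 5263897/1851754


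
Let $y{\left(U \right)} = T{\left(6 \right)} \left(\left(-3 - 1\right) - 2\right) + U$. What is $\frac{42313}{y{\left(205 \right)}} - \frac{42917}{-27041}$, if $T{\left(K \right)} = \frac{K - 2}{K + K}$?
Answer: $\frac{164699712}{784189} \approx 210.03$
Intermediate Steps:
$T{\left(K \right)} = \frac{-2 + K}{2 K}$
$y{\left(U \right)} = -2 + U$ ($y{\left(U \right)} = \frac{-2 + 6}{2 \cdot 6} \left(\left(-3 - 1\right) - 2\right) + U = \frac{1}{2} \cdot \frac{1}{6} \cdot 4 \left(-4 - 2\right) + U = \frac{1}{3} \left(-6\right) + U = -2 + U$)
$\frac{42313}{y{\left(205 \right)}} - \frac{42917}{-27041} = \frac{42313}{-2 + 205} - \frac{42917}{-27041} = \frac{42313}{203} - - \frac{6131}{3863} = 42313 \cdot \frac{1}{203} + \frac{6131}{3863} = \frac{42313}{203} + \frac{6131}{3863} = \frac{164699712}{784189}$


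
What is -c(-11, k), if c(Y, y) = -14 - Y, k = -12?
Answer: 3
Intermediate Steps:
-c(-11, k) = -(-14 - 1*(-11)) = -(-14 + 11) = -1*(-3) = 3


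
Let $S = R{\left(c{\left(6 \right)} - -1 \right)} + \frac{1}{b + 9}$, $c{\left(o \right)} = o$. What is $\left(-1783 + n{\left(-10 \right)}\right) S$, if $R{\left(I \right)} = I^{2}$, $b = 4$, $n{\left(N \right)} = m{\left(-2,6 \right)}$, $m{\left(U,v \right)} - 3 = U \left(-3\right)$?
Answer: $- \frac{1131812}{13} \approx -87063.0$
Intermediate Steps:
$m{\left(U,v \right)} = 3 - 3 U$ ($m{\left(U,v \right)} = 3 + U \left(-3\right) = 3 - 3 U$)
$n{\left(N \right)} = 9$ ($n{\left(N \right)} = 3 - -6 = 3 + 6 = 9$)
$S = \frac{638}{13}$ ($S = \left(6 - -1\right)^{2} + \frac{1}{4 + 9} = \left(6 + 1\right)^{2} + \frac{1}{13} = 7^{2} + \frac{1}{13} = 49 + \frac{1}{13} = \frac{638}{13} \approx 49.077$)
$\left(-1783 + n{\left(-10 \right)}\right) S = \left(-1783 + 9\right) \frac{638}{13} = \left(-1774\right) \frac{638}{13} = - \frac{1131812}{13}$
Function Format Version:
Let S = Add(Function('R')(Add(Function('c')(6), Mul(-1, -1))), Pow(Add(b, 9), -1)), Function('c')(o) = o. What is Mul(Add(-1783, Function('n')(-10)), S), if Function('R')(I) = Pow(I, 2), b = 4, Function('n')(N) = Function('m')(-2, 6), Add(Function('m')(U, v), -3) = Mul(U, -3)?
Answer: Rational(-1131812, 13) ≈ -87063.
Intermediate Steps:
Function('m')(U, v) = Add(3, Mul(-3, U)) (Function('m')(U, v) = Add(3, Mul(U, -3)) = Add(3, Mul(-3, U)))
Function('n')(N) = 9 (Function('n')(N) = Add(3, Mul(-3, -2)) = Add(3, 6) = 9)
S = Rational(638, 13) (S = Add(Pow(Add(6, Mul(-1, -1)), 2), Pow(Add(4, 9), -1)) = Add(Pow(Add(6, 1), 2), Pow(13, -1)) = Add(Pow(7, 2), Rational(1, 13)) = Add(49, Rational(1, 13)) = Rational(638, 13) ≈ 49.077)
Mul(Add(-1783, Function('n')(-10)), S) = Mul(Add(-1783, 9), Rational(638, 13)) = Mul(-1774, Rational(638, 13)) = Rational(-1131812, 13)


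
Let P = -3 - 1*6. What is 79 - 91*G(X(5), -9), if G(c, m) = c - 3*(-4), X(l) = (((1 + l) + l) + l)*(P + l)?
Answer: 4811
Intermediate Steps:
P = -9 (P = -3 - 6 = -9)
X(l) = (1 + 3*l)*(-9 + l) (X(l) = (((1 + l) + l) + l)*(-9 + l) = ((1 + 2*l) + l)*(-9 + l) = (1 + 3*l)*(-9 + l))
G(c, m) = 12 + c (G(c, m) = c + 12 = 12 + c)
79 - 91*G(X(5), -9) = 79 - 91*(12 + (-9 - 26*5 + 3*5²)) = 79 - 91*(12 + (-9 - 130 + 3*25)) = 79 - 91*(12 + (-9 - 130 + 75)) = 79 - 91*(12 - 64) = 79 - 91*(-52) = 79 + 4732 = 4811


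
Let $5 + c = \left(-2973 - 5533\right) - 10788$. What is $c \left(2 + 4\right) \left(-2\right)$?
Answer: $231588$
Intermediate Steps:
$c = -19299$ ($c = -5 - 19294 = -19299$)
$c \left(2 + 4\right) \left(-2\right) = - 19299 \left(2 + 4\right) \left(-2\right) = - 19299 \cdot 6 \left(-2\right) = \left(-19299\right) \left(-12\right) = 231588$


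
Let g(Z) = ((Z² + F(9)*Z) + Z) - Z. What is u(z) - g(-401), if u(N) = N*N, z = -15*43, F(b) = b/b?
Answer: 255625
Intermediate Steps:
F(b) = 1
z = -645
u(N) = N²
g(Z) = Z + Z² (g(Z) = ((Z² + 1*Z) + Z) - Z = ((Z² + Z) + Z) - Z = ((Z + Z²) + Z) - Z = (Z² + 2*Z) - Z = Z + Z²)
u(z) - g(-401) = (-645)² - (-401)*(1 - 401) = 416025 - (-401)*(-400) = 416025 - 1*160400 = 416025 - 160400 = 255625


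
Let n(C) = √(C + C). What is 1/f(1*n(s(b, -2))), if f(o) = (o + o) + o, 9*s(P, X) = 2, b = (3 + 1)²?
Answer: ½ ≈ 0.50000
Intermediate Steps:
b = 16 (b = 4² = 16)
s(P, X) = 2/9 (s(P, X) = (⅑)*2 = 2/9)
n(C) = √2*√C (n(C) = √(2*C) = √2*√C)
f(o) = 3*o (f(o) = 2*o + o = 3*o)
1/f(1*n(s(b, -2))) = 1/(3*(1*(√2*√(2/9)))) = 1/(3*(1*(√2*(√2/3)))) = 1/(3*(1*(⅔))) = 1/(3*(⅔)) = 1/2 = ½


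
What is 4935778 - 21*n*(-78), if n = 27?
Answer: 4980004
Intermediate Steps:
4935778 - 21*n*(-78) = 4935778 - 21*27*(-78) = 4935778 - 567*(-78) = 4935778 + 44226 = 4980004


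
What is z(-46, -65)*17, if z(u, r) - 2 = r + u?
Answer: -1853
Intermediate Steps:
z(u, r) = 2 + r + u (z(u, r) = 2 + (r + u) = 2 + r + u)
z(-46, -65)*17 = (2 - 65 - 46)*17 = -109*17 = -1853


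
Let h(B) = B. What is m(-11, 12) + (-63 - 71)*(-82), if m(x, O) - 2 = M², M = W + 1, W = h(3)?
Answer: 11006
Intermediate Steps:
W = 3
M = 4 (M = 3 + 1 = 4)
m(x, O) = 18 (m(x, O) = 2 + 4² = 2 + 16 = 18)
m(-11, 12) + (-63 - 71)*(-82) = 18 + (-63 - 71)*(-82) = 18 - 134*(-82) = 18 + 10988 = 11006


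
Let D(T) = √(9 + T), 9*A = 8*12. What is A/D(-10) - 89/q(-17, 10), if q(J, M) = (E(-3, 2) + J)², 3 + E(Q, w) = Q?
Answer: -89/529 - 32*I/3 ≈ -0.16824 - 10.667*I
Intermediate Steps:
E(Q, w) = -3 + Q
q(J, M) = (-6 + J)² (q(J, M) = ((-3 - 3) + J)² = (-6 + J)²)
A = 32/3 (A = (8*12)/9 = (⅑)*96 = 32/3 ≈ 10.667)
A/D(-10) - 89/q(-17, 10) = 32/(3*(√(9 - 10))) - 89/(-6 - 17)² = 32/(3*(√(-1))) - 89/((-23)²) = 32/(3*I) - 89/529 = 32*(-I)/3 - 89*1/529 = -32*I/3 - 89/529 = -89/529 - 32*I/3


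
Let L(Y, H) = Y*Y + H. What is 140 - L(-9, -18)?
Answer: 77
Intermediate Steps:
L(Y, H) = H + Y² (L(Y, H) = Y² + H = H + Y²)
140 - L(-9, -18) = 140 - (-18 + (-9)²) = 140 - (-18 + 81) = 140 - 1*63 = 140 - 63 = 77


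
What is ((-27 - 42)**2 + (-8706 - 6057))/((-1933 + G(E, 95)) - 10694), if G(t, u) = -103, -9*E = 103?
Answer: 5001/6365 ≈ 0.78570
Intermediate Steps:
E = -103/9 (E = -1/9*103 = -103/9 ≈ -11.444)
((-27 - 42)**2 + (-8706 - 6057))/((-1933 + G(E, 95)) - 10694) = ((-27 - 42)**2 + (-8706 - 6057))/((-1933 - 103) - 10694) = ((-69)**2 - 14763)/(-2036 - 10694) = (4761 - 14763)/(-12730) = -10002*(-1/12730) = 5001/6365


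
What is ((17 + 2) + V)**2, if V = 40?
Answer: 3481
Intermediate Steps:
((17 + 2) + V)**2 = ((17 + 2) + 40)**2 = (19 + 40)**2 = 59**2 = 3481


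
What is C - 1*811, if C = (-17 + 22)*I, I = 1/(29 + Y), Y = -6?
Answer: -18648/23 ≈ -810.78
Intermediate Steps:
I = 1/23 (I = 1/(29 - 6) = 1/23 ≈ 0.043478)
C = 5/23 (C = (-17 + 22)*(1/23) = 5*(1/23) = 5/23 ≈ 0.21739)
C - 1*811 = 5/23 - 1*811 = 5/23 - 811 = -18648/23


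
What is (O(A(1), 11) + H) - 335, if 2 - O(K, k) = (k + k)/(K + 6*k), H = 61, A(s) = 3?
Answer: -18790/69 ≈ -272.32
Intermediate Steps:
O(K, k) = 2 - 2*k/(K + 6*k) (O(K, k) = 2 - (k + k)/(K + 6*k) = 2 - 2*k/(K + 6*k))
(O(A(1), 11) + H) - 335 = (2*(3 + 5*11)/(3 + 6*11) + 61) - 335 = (2*(3 + 55)/(3 + 66) + 61) - 335 = (2*58/69 + 61) - 335 = (2*(1/69)*58 + 61) - 335 = (116/69 + 61) - 335 = 4325/69 - 335 = -18790/69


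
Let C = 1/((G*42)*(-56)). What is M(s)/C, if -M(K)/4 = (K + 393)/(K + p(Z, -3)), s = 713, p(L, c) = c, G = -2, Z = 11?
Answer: -10405248/355 ≈ -29311.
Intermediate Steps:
M(K) = -4*(393 + K)/(-3 + K) (M(K) = -4*(K + 393)/(K - 3) = -4*(393 + K)/(-3 + K))
C = 1/4704 (C = 1/(-2*42*(-56)) = 1/(-84*(-56)) = 1/4704 ≈ 0.00021259)
M(s)/C = (4*(-393 - 1*713)/(-3 + 713))/(1/4704) = (4*(-393 - 713)/710)*4704 = (4*(1/710)*(-1106))*4704 = -2212/355*4704 = -10405248/355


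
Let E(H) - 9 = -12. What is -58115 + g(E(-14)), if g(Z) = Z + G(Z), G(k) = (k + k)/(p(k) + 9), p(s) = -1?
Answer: -232475/4 ≈ -58119.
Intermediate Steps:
E(H) = -3 (E(H) = 9 - 12 = -3)
G(k) = k/4 (G(k) = (k + k)/(-1 + 9) = (2*k)/8 = (2*k)*(⅛) = k/4)
g(Z) = 5*Z/4 (g(Z) = Z + Z/4 = 5*Z/4)
-58115 + g(E(-14)) = -58115 + (5/4)*(-3) = -58115 - 15/4 = -232475/4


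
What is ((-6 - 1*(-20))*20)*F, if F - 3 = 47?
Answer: 14000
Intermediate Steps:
F = 50 (F = 3 + 47 = 50)
((-6 - 1*(-20))*20)*F = ((-6 - 1*(-20))*20)*50 = ((-6 + 20)*20)*50 = (14*20)*50 = 280*50 = 14000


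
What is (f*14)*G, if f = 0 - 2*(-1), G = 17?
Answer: 476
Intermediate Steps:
f = 2 (f = 0 + 2 = 2)
(f*14)*G = (2*14)*17 = 28*17 = 476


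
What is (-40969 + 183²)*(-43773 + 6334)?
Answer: 280043720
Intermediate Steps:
(-40969 + 183²)*(-43773 + 6334) = (-40969 + 33489)*(-37439) = -7480*(-37439) = 280043720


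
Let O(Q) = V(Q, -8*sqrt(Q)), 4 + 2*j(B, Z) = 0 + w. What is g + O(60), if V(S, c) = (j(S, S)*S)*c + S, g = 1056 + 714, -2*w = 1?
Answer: 1830 + 2160*sqrt(15) ≈ 10196.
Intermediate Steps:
w = -1/2 (w = -1/2*1 = -1/2 ≈ -0.50000)
j(B, Z) = -9/4 (j(B, Z) = -2 + (0 - 1/2)/2 = -2 + (1/2)*(-1/2) = -2 - 1/4 = -9/4)
g = 1770
V(S, c) = S - 9*S*c/4 (V(S, c) = (-9*S/4)*c + S = -9*S*c/4 + S = S - 9*S*c/4)
O(Q) = Q*(4 + 72*sqrt(Q))/4 (O(Q) = Q*(4 - (-72)*sqrt(Q))/4 = Q*(4 + 72*sqrt(Q))/4)
g + O(60) = 1770 + (60 + 18*60**(3/2)) = 1770 + (60 + 18*(120*sqrt(15))) = 1770 + (60 + 2160*sqrt(15)) = 1830 + 2160*sqrt(15)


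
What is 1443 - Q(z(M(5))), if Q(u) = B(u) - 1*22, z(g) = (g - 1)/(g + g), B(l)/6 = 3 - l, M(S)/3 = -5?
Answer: 7251/5 ≈ 1450.2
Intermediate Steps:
M(S) = -15 (M(S) = 3*(-5) = -15)
B(l) = 18 - 6*l (B(l) = 6*(3 - l) = 18 - 6*l)
z(g) = (-1 + g)/(2*g) (z(g) = (-1 + g)/((2*g)) = (-1 + g)*(1/(2*g)) = (-1 + g)/(2*g))
Q(u) = -4 - 6*u (Q(u) = (18 - 6*u) - 1*22 = (18 - 6*u) - 22 = -4 - 6*u)
1443 - Q(z(M(5))) = 1443 - (-4 - 3*(-1 - 15)/(-15)) = 1443 - (-4 - 3*(-1)*(-16)/15) = 1443 - (-4 - 6*8/15) = 1443 - (-4 - 16/5) = 1443 - 1*(-36/5) = 1443 + 36/5 = 7251/5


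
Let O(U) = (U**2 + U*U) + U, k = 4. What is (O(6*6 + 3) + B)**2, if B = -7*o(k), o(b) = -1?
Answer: 9535744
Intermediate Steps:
O(U) = U + 2*U**2 (O(U) = (U**2 + U**2) + U = 2*U**2 + U = U + 2*U**2)
B = 7 (B = -7*(-1) = 7)
(O(6*6 + 3) + B)**2 = ((6*6 + 3)*(1 + 2*(6*6 + 3)) + 7)**2 = ((36 + 3)*(1 + 2*(36 + 3)) + 7)**2 = (39*(1 + 2*39) + 7)**2 = (39*(1 + 78) + 7)**2 = (39*79 + 7)**2 = (3081 + 7)**2 = 3088**2 = 9535744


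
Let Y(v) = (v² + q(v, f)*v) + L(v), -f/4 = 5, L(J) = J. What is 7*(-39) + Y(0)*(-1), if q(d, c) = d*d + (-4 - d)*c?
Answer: -273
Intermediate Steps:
f = -20 (f = -4*5 = -20)
q(d, c) = d² + c*(-4 - d)
Y(v) = v + v² + v*(80 + v² + 20*v) (Y(v) = (v² + (v² - 4*(-20) - 1*(-20)*v)*v) + v = (v² + (v² + 80 + 20*v)*v) + v = (v² + (80 + v² + 20*v)*v) + v = (v² + v*(80 + v² + 20*v)) + v = v + v² + v*(80 + v² + 20*v))
7*(-39) + Y(0)*(-1) = 7*(-39) + (0*(81 + 0² + 21*0))*(-1) = -273 + (0*(81 + 0 + 0))*(-1) = -273 + (0*81)*(-1) = -273 + 0*(-1) = -273 + 0 = -273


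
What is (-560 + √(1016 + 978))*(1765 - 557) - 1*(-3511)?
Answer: -672969 + 1208*√1994 ≈ -6.1903e+5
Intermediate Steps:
(-560 + √(1016 + 978))*(1765 - 557) - 1*(-3511) = (-560 + √1994)*1208 + 3511 = (-676480 + 1208*√1994) + 3511 = -672969 + 1208*√1994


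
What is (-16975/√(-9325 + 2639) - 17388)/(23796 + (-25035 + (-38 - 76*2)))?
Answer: 17388/1429 - 16975*I*√6686/9554294 ≈ 12.168 - 0.14528*I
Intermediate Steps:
(-16975/√(-9325 + 2639) - 17388)/(23796 + (-25035 + (-38 - 76*2))) = (-16975*(-I*√6686/6686) - 17388)/(23796 + (-25035 + (-38 - 152))) = (-16975*(-I*√6686/6686) - 17388)/(23796 + (-25035 - 190)) = (-(-16975)*I*√6686/6686 - 17388)/(23796 - 25225) = (16975*I*√6686/6686 - 17388)/(-1429) = (-17388 + 16975*I*√6686/6686)*(-1/1429) = 17388/1429 - 16975*I*√6686/9554294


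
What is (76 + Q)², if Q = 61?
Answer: 18769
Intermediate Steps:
(76 + Q)² = (76 + 61)² = 137² = 18769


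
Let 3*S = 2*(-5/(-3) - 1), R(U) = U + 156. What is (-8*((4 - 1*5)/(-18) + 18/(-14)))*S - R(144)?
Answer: -167620/567 ≈ -295.63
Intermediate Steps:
R(U) = 156 + U
S = 4/9 (S = (2*(-5/(-3) - 1))/3 = (2*(-5*(-1/3) - 1))/3 = (2*(5/3 - 1))/3 = (2*(2/3))/3 = (1/3)*(4/3) = 4/9 ≈ 0.44444)
(-8*((4 - 1*5)/(-18) + 18/(-14)))*S - R(144) = -8*((4 - 1*5)/(-18) + 18/(-14))*(4/9) - (156 + 144) = -8*((4 - 5)*(-1/18) + 18*(-1/14))*(4/9) - 1*300 = -8*(-1*(-1/18) - 9/7)*(4/9) - 300 = -8*(1/18 - 9/7)*(4/9) - 300 = -8*(-155/126)*(4/9) - 300 = (620/63)*(4/9) - 300 = 2480/567 - 300 = -167620/567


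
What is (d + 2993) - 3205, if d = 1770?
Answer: 1558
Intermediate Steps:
(d + 2993) - 3205 = (1770 + 2993) - 3205 = 4763 - 3205 = 1558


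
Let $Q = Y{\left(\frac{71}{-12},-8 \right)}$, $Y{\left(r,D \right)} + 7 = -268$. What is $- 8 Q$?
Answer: $2200$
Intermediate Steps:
$Y{\left(r,D \right)} = -275$ ($Y{\left(r,D \right)} = -7 - 268 = -275$)
$Q = -275$
$- 8 Q = \left(-8\right) \left(-275\right) = 2200$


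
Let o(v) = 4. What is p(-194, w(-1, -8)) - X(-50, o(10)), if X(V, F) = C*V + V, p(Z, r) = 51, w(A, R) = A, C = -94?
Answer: -4599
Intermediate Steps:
X(V, F) = -93*V (X(V, F) = -94*V + V = -93*V)
p(-194, w(-1, -8)) - X(-50, o(10)) = 51 - (-93)*(-50) = 51 - 1*4650 = 51 - 4650 = -4599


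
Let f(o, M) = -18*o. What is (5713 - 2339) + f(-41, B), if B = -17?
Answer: 4112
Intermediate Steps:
(5713 - 2339) + f(-41, B) = (5713 - 2339) - 18*(-41) = 3374 + 738 = 4112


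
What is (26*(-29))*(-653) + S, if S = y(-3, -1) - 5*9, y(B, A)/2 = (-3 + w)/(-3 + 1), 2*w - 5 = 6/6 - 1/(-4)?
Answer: 3938535/8 ≈ 4.9232e+5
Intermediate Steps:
w = 25/8 (w = 5/2 + (6/6 - 1/(-4))/2 = 5/2 + (6*(⅙) - 1*(-¼))/2 = 5/2 + (1 + ¼)/2 = 5/2 + (½)*(5/4) = 5/2 + 5/8 = 25/8 ≈ 3.1250)
y(B, A) = -⅛ (y(B, A) = 2*((-3 + 25/8)/(-3 + 1)) = 2*((⅛)/(-2)) = 2*((⅛)*(-½)) = 2*(-1/16) = -⅛)
S = -361/8 (S = -⅛ - 5*9 = -⅛ - 45 = -361/8 ≈ -45.125)
(26*(-29))*(-653) + S = (26*(-29))*(-653) - 361/8 = -754*(-653) - 361/8 = 492362 - 361/8 = 3938535/8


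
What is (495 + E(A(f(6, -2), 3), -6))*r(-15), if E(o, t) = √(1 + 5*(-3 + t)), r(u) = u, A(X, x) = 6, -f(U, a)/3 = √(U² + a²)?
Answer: -7425 - 30*I*√11 ≈ -7425.0 - 99.499*I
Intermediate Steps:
f(U, a) = -3*√(U² + a²)
E(o, t) = √(-14 + 5*t) (E(o, t) = √(1 + (-15 + 5*t)) = √(-14 + 5*t))
(495 + E(A(f(6, -2), 3), -6))*r(-15) = (495 + √(-14 + 5*(-6)))*(-15) = (495 + √(-14 - 30))*(-15) = (495 + √(-44))*(-15) = (495 + 2*I*√11)*(-15) = -7425 - 30*I*√11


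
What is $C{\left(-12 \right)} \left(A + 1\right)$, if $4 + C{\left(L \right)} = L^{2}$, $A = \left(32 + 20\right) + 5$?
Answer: $8120$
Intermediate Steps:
$A = 57$ ($A = 52 + 5 = 57$)
$C{\left(L \right)} = -4 + L^{2}$
$C{\left(-12 \right)} \left(A + 1\right) = \left(-4 + \left(-12\right)^{2}\right) \left(57 + 1\right) = \left(-4 + 144\right) 58 = 140 \cdot 58 = 8120$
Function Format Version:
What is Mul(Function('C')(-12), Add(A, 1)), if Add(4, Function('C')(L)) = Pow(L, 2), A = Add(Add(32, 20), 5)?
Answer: 8120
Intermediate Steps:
A = 57 (A = Add(52, 5) = 57)
Function('C')(L) = Add(-4, Pow(L, 2))
Mul(Function('C')(-12), Add(A, 1)) = Mul(Add(-4, Pow(-12, 2)), Add(57, 1)) = Mul(Add(-4, 144), 58) = Mul(140, 58) = 8120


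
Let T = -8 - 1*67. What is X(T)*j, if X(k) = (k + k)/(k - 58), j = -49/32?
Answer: -525/304 ≈ -1.7270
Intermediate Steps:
j = -49/32 (j = -49*1/32 = -49/32 ≈ -1.5313)
T = -75 (T = -8 - 67 = -75)
X(k) = 2*k/(-58 + k) (X(k) = (2*k)/(-58 + k) = 2*k/(-58 + k))
X(T)*j = (2*(-75)/(-58 - 75))*(-49/32) = (2*(-75)/(-133))*(-49/32) = (2*(-75)*(-1/133))*(-49/32) = (150/133)*(-49/32) = -525/304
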